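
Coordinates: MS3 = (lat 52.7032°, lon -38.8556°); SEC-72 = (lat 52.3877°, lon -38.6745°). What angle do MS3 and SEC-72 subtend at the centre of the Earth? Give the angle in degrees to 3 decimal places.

0.334°

Δφ = -0.3155°,  Δλ = 0.1811°
a = sin²(Δφ/2) + cos φ₁ cos φ₂ sin²(Δλ/2) = 0.000009
c = 2·arcsin(√a) = 0.005832 rad = 0.3342°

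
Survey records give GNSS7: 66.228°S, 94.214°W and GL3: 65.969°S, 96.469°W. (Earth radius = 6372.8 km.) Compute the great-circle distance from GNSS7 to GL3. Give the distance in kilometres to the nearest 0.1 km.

Δφ = 0.2590°,  Δλ = -2.2550°
a = sin²(Δφ/2) + cos φ₁ cos φ₂ sin²(Δλ/2) = 0.000069
c = 2·arcsin(√a) = 0.016573 rad = 0.9496°
d = R·c = 6372.8 × 0.016573 = 105.6 km

105.6 km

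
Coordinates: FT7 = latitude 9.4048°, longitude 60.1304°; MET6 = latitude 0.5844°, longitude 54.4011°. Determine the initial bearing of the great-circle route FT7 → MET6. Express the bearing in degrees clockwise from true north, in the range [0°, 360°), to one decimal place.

Δλ = -5.7293°
y = sin Δλ · cos φ₂ = -0.099823
x = cos φ₁ sin φ₂ − sin φ₁ cos φ₂ cos Δλ = -0.152521
θ = atan2(y, x) = -146.7957° → 213.2043° (mod 360°)

213.2°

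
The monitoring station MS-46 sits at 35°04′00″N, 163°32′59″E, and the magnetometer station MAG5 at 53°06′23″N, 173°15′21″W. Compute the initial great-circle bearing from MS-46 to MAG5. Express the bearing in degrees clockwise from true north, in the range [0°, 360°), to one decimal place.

MS-46: φ = +35.06667°, λ = +163.54972°
MAG5: φ = +53.10639°, λ = -173.25583°
Δλ = 23.1944°
y = sin Δλ · cos φ₂ = 0.236442
x = cos φ₁ sin φ₂ − sin φ₁ cos φ₂ cos Δλ = 0.337554
θ = atan2(y, x) = 35.0096° → 35.0096° (mod 360°)

35.0°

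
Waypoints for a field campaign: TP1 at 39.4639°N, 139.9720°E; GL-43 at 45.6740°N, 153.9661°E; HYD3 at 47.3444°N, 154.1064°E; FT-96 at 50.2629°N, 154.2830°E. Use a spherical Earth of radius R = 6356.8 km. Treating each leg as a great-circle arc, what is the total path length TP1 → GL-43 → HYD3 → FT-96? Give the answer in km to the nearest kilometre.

1842 km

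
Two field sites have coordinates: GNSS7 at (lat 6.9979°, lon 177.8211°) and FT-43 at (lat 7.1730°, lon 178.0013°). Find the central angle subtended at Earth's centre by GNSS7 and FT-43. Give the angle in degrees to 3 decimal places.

0.250°

Δφ = 0.1751°,  Δλ = 0.1802°
a = sin²(Δφ/2) + cos φ₁ cos φ₂ sin²(Δλ/2) = 0.000005
c = 2·arcsin(√a) = 0.004368 rad = 0.2503°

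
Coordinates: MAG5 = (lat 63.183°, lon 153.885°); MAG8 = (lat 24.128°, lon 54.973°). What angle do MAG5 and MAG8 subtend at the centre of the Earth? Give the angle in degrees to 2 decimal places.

72.48°

Δφ = -39.0550°,  Δλ = -98.9120°
a = sin²(Δφ/2) + cos φ₁ cos φ₂ sin²(Δλ/2) = 0.349485
c = 2·arcsin(√a) = 1.265024 rad = 72.4805°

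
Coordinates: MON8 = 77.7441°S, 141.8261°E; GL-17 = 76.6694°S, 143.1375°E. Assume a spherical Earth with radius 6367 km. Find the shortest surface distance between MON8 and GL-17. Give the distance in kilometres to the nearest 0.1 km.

Δφ = 1.0747°,  Δλ = 1.3114°
a = sin²(Δφ/2) + cos φ₁ cos φ₂ sin²(Δλ/2) = 0.000094
c = 2·arcsin(√a) = 0.019429 rad = 1.1132°
d = R·c = 6367 × 0.019429 = 123.7 km

123.7 km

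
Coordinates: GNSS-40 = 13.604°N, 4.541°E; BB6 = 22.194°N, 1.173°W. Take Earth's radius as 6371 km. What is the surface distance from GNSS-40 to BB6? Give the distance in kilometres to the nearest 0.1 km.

Δφ = 8.5900°,  Δλ = -5.7140°
a = sin²(Δφ/2) + cos φ₁ cos φ₂ sin²(Δλ/2) = 0.007845
c = 2·arcsin(√a) = 0.177371 rad = 10.1626°
d = R·c = 6371 × 0.177371 = 1130.0 km

1130.0 km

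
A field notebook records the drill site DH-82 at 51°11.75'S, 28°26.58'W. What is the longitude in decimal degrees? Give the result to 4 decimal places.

28.4430°W

28° + 26.58′/60 = 28 + 0.44300 = 28.4430°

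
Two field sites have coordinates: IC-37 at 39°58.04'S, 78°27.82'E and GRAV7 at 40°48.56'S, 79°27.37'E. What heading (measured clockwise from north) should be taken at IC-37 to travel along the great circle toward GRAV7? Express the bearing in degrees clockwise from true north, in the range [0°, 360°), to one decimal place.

138.4°

IC-37: φ = -39.96733°, λ = +78.46367°
GRAV7: φ = -40.80933°, λ = +79.45617°
Δλ = 0.9925°
y = sin Δλ · cos φ₂ = 0.013110
x = cos φ₁ sin φ₂ − sin φ₁ cos φ₂ cos Δλ = -0.014768
θ = atan2(y, x) = 138.4027° → 138.4027° (mod 360°)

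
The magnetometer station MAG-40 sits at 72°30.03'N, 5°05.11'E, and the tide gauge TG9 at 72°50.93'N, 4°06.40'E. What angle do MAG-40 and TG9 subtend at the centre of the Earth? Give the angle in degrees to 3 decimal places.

0.454°

MAG-40: φ = +72.50050°, λ = +5.08517°
TG9: φ = +72.84883°, λ = +4.10667°
Δφ = 0.3483°,  Δλ = -0.9785°
a = sin²(Δφ/2) + cos φ₁ cos φ₂ sin²(Δλ/2) = 0.000016
c = 2·arcsin(√a) = 0.007926 rad = 0.4541°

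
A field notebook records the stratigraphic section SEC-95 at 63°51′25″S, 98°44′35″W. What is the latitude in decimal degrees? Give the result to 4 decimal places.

63.8569°S

63° + 51′/60 + 25″/3600 = 63 + 0.85000 + 0.00694 = 63.8569°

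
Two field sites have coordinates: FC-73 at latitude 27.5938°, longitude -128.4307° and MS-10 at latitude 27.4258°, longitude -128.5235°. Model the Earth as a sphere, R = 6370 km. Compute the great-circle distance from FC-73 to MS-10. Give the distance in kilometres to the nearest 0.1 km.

20.8 km

Δφ = -0.1680°,  Δλ = -0.0928°
a = sin²(Δφ/2) + cos φ₁ cos φ₂ sin²(Δλ/2) = 0.000003
c = 2·arcsin(√a) = 0.003265 rad = 0.1871°
d = R·c = 6370 × 0.003265 = 20.8 km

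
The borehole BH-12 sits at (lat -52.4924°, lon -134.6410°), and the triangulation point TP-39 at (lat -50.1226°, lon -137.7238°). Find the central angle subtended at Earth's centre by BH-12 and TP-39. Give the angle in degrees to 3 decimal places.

3.054°

Δφ = 2.3698°,  Δλ = -3.0828°
a = sin²(Δφ/2) + cos φ₁ cos φ₂ sin²(Δλ/2) = 0.000710
c = 2·arcsin(√a) = 0.053301 rad = 3.0539°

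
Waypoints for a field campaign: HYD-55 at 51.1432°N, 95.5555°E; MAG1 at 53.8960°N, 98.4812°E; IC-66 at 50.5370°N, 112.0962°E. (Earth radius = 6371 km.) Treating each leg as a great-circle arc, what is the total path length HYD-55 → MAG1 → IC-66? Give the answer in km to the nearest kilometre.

HYD-55→MAG1: c = 0.057206 rad, d = 364.46 km
MAG1→IC-66: c = 0.156635 rad, d = 997.92 km
Total = 364.46 + 997.92 = 1362.38 km

1362 km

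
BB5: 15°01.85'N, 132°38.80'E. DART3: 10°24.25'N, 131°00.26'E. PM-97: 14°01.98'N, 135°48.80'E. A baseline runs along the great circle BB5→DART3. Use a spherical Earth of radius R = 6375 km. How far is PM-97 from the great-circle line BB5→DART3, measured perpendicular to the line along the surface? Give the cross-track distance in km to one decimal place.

358.5 km

BB5: φ = +15.03083°, λ = +132.64667°
DART3: φ = +10.40417°, λ = +131.00433°
PM-97: φ = +14.03300°, λ = +135.81333°
δ₁₃ = central angle BB5→PM-97 = 0.056263 rad  (haversine)
θ₁₃ = bearing BB5→PM-97 = 107.629°,  θ₁₂ = bearing BB5→DART3 = 199.286°
dₓₜ = R·arcsin(sin δ₁₃ · sin(θ₁₃ − θ₁₂)) = 6375·arcsin(0.05623·sin(-91.657°)) = -358.524 km
|dₓₜ| = 358.524 km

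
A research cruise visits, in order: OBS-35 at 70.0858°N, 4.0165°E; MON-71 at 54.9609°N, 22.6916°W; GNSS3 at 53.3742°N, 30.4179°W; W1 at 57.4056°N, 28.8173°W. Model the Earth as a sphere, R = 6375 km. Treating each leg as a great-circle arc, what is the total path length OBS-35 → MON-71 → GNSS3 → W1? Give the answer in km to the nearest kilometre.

3127 km

OBS-35→MON-71: c = 0.334743 rad, d = 2133.98 km
MON-71→GNSS3: c = 0.083606 rad, d = 532.99 km
GNSS3→W1: c = 0.072123 rad, d = 459.78 km
Total = 2133.98 + 532.99 + 459.78 = 3126.76 km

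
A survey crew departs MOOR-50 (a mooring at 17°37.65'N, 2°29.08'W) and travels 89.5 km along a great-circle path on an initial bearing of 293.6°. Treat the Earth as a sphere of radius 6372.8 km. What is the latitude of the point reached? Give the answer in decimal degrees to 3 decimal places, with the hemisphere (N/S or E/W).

17.948°N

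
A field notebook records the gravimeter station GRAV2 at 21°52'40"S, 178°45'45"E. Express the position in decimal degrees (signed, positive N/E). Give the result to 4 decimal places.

-21.8778°, +178.7625°

lat: 21.8778° S → -21.8778°
lon: 178.7625° E → +178.7625°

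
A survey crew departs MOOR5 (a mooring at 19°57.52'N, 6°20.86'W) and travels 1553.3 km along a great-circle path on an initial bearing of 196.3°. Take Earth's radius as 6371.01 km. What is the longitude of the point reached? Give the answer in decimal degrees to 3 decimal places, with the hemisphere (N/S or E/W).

10.258°W

MOOR5: φ = +19.95867°, λ = -6.34767°
δ = d/R = 1553.3/6371.01 = 0.243807 rad
φ₂ = arcsin(sin φ₁ cos δ + cos φ₁ sin δ cos θ)
   = arcsin(0.34134·0.97043 + 0.93994·0.24140·-0.95981) = 6.51520°
λ₂ = λ₁ + atan2(sin θ sin δ cos φ₁, cos δ − sin φ₁ sin φ₂) = -10.25788°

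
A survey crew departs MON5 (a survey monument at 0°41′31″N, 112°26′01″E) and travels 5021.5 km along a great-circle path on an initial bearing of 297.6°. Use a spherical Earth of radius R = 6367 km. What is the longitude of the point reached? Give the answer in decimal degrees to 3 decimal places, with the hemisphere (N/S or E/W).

70.537°E

MON5: φ = +0.69194°, λ = +112.43361°
δ = d/R = 5021.5/6367 = 0.788676 rad
φ₂ = arcsin(sin φ₁ cos δ + cos φ₁ sin δ cos θ)
   = arcsin(0.01208·0.70479 + 0.99993·0.70942·0.46330) = 19.70389°
λ₂ = λ₁ + atan2(sin θ sin δ cos φ₁, cos δ − sin φ₁ sin φ₂) = 70.53673°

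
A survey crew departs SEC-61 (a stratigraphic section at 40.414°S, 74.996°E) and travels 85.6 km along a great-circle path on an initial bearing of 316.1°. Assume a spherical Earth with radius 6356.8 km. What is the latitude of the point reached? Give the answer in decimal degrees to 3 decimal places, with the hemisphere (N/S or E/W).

39.856°S

δ = d/R = 85.6/6356.8 = 0.013466 rad
φ₂ = arcsin(sin φ₁ cos δ + cos φ₁ sin δ cos θ)
   = arcsin(-0.64831·0.99991 + 0.76138·0.01347·0.72055) = -39.85597°
λ₂ = λ₁ + atan2(sin θ sin δ cos φ₁, cos δ − sin φ₁ sin φ₂) = 74.29910°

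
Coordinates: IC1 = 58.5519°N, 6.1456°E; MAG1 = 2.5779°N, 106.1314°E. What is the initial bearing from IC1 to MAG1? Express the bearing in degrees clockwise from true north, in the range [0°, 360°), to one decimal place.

Δλ = 99.9858°
y = sin Δλ · cos φ₂ = 0.983854
x = cos φ₁ sin φ₂ − sin φ₁ cos φ₂ cos Δλ = 0.171250
θ = atan2(y, x) = 80.1260° → 80.1260° (mod 360°)

80.1°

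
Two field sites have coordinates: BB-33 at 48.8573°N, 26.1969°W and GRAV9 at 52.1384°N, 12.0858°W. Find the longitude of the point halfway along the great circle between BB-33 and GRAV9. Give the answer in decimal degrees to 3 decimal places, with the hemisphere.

19.388°W

Bx = cos φ₂ cos Δλ = 0.595236,  By = cos φ₂ sin Δλ = 0.149636
φₘ = atan2(sin φ₁ + sin φ₂, √((cos φ₁ + Bx)² + By²)) = 50.71120°
λₘ = λ₁ + atan2(By, cos φ₁ + Bx) = -19.38772°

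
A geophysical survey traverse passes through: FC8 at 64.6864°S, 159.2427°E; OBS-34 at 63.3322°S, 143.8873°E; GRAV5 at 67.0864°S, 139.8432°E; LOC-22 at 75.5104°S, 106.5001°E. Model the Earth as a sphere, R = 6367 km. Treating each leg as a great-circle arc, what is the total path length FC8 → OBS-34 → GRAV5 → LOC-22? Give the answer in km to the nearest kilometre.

FC8→OBS-34: c = 0.119485 rad, d = 760.76 km
OBS-34→GRAV5: c = 0.071862 rad, d = 457.55 km
GRAV5→LOC-22: c = 0.232142 rad, d = 1478.05 km
Total = 760.76 + 457.55 + 1478.05 = 2696.35 km

2696 km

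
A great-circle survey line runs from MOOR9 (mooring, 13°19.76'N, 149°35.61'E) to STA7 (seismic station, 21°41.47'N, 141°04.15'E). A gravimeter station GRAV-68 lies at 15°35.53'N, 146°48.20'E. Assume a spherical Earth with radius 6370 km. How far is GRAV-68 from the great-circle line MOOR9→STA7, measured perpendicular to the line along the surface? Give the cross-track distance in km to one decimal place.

45.9 km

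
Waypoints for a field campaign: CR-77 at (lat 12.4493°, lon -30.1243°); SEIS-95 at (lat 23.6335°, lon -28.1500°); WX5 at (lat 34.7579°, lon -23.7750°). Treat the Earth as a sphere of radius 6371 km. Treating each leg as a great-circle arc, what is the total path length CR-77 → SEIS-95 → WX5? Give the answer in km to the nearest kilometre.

2568 km

CR-77→SEIS-95: c = 0.197920 rad, d = 1260.95 km
SEIS-95→WX5: c = 0.205214 rad, d = 1307.42 km
Total = 1260.95 + 1307.42 = 2568.37 km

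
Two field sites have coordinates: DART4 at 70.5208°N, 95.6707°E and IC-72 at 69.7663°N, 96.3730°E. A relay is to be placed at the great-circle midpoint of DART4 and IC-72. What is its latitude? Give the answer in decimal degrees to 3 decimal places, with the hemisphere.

70.144°N

Bx = cos φ₂ cos Δλ = 0.345824,  By = cos φ₂ sin Δλ = 0.004239
φₘ = atan2(sin φ₁ + sin φ₂, √((cos φ₁ + Bx)² + By²)) = 70.14389°
λₘ = λ₁ + atan2(By, cos φ₁ + Bx) = 96.02825°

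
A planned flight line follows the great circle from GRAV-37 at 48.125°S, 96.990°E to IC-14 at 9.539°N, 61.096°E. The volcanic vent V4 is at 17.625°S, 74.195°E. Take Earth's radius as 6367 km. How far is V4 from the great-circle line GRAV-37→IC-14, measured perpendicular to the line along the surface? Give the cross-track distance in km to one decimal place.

δ₁₃ = central angle GRAV-37→V4 = 0.623325 rad  (haversine)
θ₁₃ = bearing GRAV-37→V4 = 320.761°,  θ₁₂ = bearing GRAV-37→IC-14 = 320.664°
dₓₜ = R·arcsin(sin δ₁₃ · sin(θ₁₃ − θ₁₂)) = 6367·arcsin(0.58374·sin(0.097°)) = 6.312 km
|dₓₜ| = 6.312 km

6.3 km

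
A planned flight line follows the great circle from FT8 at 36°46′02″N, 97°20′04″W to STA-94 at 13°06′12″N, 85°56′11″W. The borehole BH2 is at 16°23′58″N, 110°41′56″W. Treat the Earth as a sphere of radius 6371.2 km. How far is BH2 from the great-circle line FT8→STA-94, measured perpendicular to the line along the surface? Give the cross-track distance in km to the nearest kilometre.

FT8: φ = +36.76722°, λ = -97.33444°
STA-94: φ = +13.10333°, λ = -85.93639°
BH2: φ = +16.39944°, λ = -110.69889°
δ₁₃ = central angle FT8→BH2 = 0.411137 rad  (haversine)
θ₁₃ = bearing FT8→BH2 = 213.699°,  θ₁₂ = bearing FT8→STA-94 = 153.725°
dₓₜ = R·arcsin(sin δ₁₃ · sin(θ₁₃ − θ₁₂)) = 6371.2·arcsin(0.39965·sin(59.975°)) = 2251.110 km
|dₓₜ| = 2251.110 km

2251 km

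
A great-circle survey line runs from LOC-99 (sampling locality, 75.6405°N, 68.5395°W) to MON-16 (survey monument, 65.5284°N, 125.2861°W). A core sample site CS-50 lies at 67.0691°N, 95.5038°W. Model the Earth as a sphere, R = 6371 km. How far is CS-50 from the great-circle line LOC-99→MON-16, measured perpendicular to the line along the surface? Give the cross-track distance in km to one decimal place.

707.9 km

δ₁₃ = central angle LOC-99→CS-50 = 0.208578 rad  (haversine)
θ₁₃ = bearing LOC-99→CS-50 = 238.560°,  θ₁₂ = bearing LOC-99→MON-16 = 270.939°
dₓₜ = R·arcsin(sin δ₁₃ · sin(θ₁₃ − θ₁₂)) = 6371·arcsin(0.20707·sin(-32.379°)) = -707.928 km
|dₓₜ| = 707.928 km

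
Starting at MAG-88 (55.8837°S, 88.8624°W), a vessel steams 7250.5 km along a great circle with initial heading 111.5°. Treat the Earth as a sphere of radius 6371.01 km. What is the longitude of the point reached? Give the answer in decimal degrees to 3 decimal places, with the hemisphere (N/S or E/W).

3.865°E

δ = d/R = 7250.5/6371.01 = 1.138046 rad
φ₂ = arcsin(sin φ₁ cos δ + cos φ₁ sin δ cos θ)
   = arcsin(-0.82790·0.41937 + 0.56087·0.90782·-0.36650) = -32.26311°
λ₂ = λ₁ + atan2(sin θ sin δ cos φ₁, cos δ − sin φ₁ sin φ₂) = 3.86530°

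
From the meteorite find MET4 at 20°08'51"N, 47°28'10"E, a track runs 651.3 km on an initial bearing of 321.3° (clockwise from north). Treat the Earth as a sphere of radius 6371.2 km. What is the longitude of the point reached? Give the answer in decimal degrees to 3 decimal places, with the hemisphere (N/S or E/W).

43.443°E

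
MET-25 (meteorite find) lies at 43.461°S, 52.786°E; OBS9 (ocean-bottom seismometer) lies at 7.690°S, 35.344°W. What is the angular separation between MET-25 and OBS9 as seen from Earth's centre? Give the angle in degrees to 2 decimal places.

83.37°

Δφ = 35.7710°,  Δλ = -88.1300°
a = sin²(Δφ/2) + cos φ₁ cos φ₂ sin²(Δλ/2) = 0.442241
c = 2·arcsin(√a) = 1.455020 rad = 83.3665°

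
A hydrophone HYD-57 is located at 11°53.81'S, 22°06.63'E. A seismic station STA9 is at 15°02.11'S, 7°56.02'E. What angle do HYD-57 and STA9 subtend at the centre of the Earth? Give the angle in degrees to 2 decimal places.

14.14°

HYD-57: φ = -11.89683°, λ = +22.11050°
STA9: φ = -15.03517°, λ = +7.93367°
Δφ = -3.1383°,  Δλ = -14.1768°
a = sin²(Δφ/2) + cos φ₁ cos φ₂ sin²(Δλ/2) = 0.015140
c = 2·arcsin(√a) = 0.246718 rad = 14.1359°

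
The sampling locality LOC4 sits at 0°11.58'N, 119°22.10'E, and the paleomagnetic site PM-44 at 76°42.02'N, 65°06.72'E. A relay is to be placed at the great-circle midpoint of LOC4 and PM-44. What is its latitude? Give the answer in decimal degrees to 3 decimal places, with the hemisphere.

40.346°N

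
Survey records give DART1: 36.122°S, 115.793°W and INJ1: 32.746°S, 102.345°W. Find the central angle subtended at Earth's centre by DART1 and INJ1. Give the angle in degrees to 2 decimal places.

11.58°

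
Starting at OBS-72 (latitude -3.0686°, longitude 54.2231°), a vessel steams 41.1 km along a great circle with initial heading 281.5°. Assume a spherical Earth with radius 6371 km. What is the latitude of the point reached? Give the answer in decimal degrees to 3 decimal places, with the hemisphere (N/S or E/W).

δ = d/R = 41.1/6371 = 0.006451 rad
φ₂ = arcsin(sin φ₁ cos δ + cos φ₁ sin δ cos θ)
   = arcsin(-0.05353·0.99998 + 0.99857·0.00645·0.19937) = -2.99485°
λ₂ = λ₁ + atan2(sin θ sin δ cos φ₁, cos δ − sin φ₁ sin φ₂) = 53.86040°

2.995°S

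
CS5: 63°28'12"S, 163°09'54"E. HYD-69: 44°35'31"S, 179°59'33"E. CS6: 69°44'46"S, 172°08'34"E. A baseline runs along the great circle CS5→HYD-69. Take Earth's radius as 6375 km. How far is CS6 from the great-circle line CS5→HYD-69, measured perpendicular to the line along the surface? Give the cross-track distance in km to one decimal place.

695.9 km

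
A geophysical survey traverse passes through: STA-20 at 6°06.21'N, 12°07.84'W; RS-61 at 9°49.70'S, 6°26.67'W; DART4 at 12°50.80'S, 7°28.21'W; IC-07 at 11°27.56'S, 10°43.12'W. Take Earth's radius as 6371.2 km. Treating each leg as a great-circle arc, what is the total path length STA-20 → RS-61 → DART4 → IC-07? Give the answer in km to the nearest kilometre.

STA-20: φ = +6.10350°, λ = -12.13067°
RS-61: φ = -9.82833°, λ = -6.44450°
DART4: φ = -12.84667°, λ = -7.47017°
IC-07: φ = -11.45933°, λ = -10.71867°
STA-20→RS-61: c = 0.295117 rad, d = 1880.25 km
RS-61→DART4: c = 0.055526 rad, d = 353.77 km
DART4→IC-07: c = 0.060483 rad, d = 385.35 km
Total = 1880.25 + 353.77 + 385.35 = 2619.36 km

2619 km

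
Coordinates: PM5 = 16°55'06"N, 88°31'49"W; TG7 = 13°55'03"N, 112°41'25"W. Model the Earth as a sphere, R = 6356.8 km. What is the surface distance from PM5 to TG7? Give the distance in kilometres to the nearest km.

PM5: φ = +16.91833°, λ = -88.53028°
TG7: φ = +13.91750°, λ = -112.69028°
Δφ = -3.0008°,  Δλ = -24.1600°
a = sin²(Δφ/2) + cos φ₁ cos φ₂ sin²(Δλ/2) = 0.041357
c = 2·arcsin(√a) = 0.409585 rad = 23.4675°
d = R·c = 6356.8 × 0.409585 = 2603.7 km

2604 km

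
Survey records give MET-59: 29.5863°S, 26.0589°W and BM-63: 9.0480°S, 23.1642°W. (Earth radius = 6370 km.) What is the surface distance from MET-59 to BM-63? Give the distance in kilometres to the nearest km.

Δφ = 20.5383°,  Δλ = 2.8947°
a = sin²(Δφ/2) + cos φ₁ cos φ₂ sin²(Δλ/2) = 0.032329
c = 2·arcsin(√a) = 0.361571 rad = 20.7165°
d = R·c = 6370 × 0.361571 = 2303.2 km

2303 km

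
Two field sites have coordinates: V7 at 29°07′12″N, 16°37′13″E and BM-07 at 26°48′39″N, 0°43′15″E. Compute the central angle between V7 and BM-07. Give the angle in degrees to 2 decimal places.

V7: φ = +29.12000°, λ = +16.62028°
BM-07: φ = +26.81083°, λ = +0.72083°
Δφ = -2.3092°,  Δλ = -15.8994°
a = sin²(Δφ/2) + cos φ₁ cos φ₂ sin²(Δλ/2) = 0.015320
c = 2·arcsin(√a) = 0.248184 rad = 14.2199°

14.22°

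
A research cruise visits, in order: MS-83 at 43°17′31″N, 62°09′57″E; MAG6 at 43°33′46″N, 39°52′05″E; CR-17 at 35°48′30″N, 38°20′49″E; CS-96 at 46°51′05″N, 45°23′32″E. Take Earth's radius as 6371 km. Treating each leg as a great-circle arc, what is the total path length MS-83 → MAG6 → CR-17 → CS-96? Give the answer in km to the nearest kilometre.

MS-83: φ = +43.29194°, λ = +62.16583°
MAG6: φ = +43.56278°, λ = +39.86806°
CR-17: φ = +35.80833°, λ = +38.34694°
CS-96: φ = +46.85139°, λ = +45.39222°
MS-83→MAG6: c = 0.281823 rad, d = 1795.49 km
MAG6→CR-17: c = 0.136867 rad, d = 871.98 km
CR-17→CS-96: c = 0.213497 rad, d = 1360.19 km
Total = 1795.49 + 871.98 + 1360.19 = 4027.66 km

4028 km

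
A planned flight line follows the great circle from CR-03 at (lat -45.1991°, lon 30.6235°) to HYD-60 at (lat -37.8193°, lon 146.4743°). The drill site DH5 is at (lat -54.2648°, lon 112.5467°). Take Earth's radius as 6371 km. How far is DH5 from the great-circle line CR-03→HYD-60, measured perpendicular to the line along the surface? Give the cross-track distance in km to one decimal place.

δ₁₃ = central angle CR-03→DH5 = 0.884355 rad  (haversine)
θ₁₃ = bearing CR-03→DH5 = 131.620°,  θ₁₂ = bearing CR-03→HYD-60 = 133.578°
dₓₜ = R·arcsin(sin δ₁₃ · sin(θ₁₃ − θ₁₂)) = 6371·arcsin(0.77351·sin(-1.958°)) = -168.427 km
|dₓₜ| = 168.427 km

168.4 km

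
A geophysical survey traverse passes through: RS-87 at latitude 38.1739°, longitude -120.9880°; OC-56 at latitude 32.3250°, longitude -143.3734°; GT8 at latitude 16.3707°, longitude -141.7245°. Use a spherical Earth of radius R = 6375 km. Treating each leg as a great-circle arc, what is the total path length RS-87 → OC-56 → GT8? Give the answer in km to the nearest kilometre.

3912 km

RS-87→OC-56: c = 0.334015 rad, d = 2129.34 km
OC-56→GT8: c = 0.279674 rad, d = 1782.92 km
Total = 2129.34 + 1782.92 = 3912.26 km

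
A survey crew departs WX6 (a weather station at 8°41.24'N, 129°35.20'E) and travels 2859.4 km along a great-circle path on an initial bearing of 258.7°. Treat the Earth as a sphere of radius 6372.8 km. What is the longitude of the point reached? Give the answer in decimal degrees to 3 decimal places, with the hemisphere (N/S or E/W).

104.376°E

WX6: φ = +8.68733°, λ = +129.58667°
δ = d/R = 2859.4/6372.8 = 0.448688 rad
φ₂ = arcsin(sin φ₁ cos δ + cos φ₁ sin δ cos θ)
   = arcsin(0.15104·0.90102 + 0.98853·0.43378·-0.19595) = 2.98466°
λ₂ = λ₁ + atan2(sin θ sin δ cos φ₁, cos δ − sin φ₁ sin φ₂) = 104.37569°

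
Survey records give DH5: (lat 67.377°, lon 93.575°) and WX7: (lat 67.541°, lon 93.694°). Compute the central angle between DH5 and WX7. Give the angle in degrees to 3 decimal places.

Δφ = 0.1640°,  Δλ = 0.1190°
a = sin²(Δφ/2) + cos φ₁ cos φ₂ sin²(Δλ/2) = 0.000002
c = 2·arcsin(√a) = 0.002971 rad = 0.1702°

0.170°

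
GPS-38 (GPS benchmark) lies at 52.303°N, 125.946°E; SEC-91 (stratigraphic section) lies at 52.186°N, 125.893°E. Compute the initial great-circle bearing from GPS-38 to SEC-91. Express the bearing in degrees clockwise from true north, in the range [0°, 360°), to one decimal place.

195.5°

Δλ = -0.0530°
y = sin Δλ · cos φ₂ = -0.000567
x = cos φ₁ sin φ₂ − sin φ₁ cos φ₂ cos Δλ = -0.002042
θ = atan2(y, x) = -164.4770° → 195.5230° (mod 360°)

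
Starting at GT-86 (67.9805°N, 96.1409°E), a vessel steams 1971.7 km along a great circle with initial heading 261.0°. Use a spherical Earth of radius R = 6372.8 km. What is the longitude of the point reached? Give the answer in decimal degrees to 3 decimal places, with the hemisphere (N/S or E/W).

δ = d/R = 1971.7/6372.8 = 0.309393 rad
φ₂ = arcsin(sin φ₁ cos δ + cos φ₁ sin δ cos θ)
   = arcsin(0.92706·0.95252 + 0.37492·0.30448·-0.15643) = 59.90330°
λ₂ = λ₁ + atan2(sin θ sin δ cos φ₁, cos δ − sin φ₁ sin φ₂) = 59.29166°

59.292°E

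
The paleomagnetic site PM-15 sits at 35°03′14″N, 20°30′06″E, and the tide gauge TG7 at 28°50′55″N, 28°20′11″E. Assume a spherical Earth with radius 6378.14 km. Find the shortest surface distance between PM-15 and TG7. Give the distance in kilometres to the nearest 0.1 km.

1011.6 km

PM-15: φ = +35.05389°, λ = +20.50167°
TG7: φ = +28.84861°, λ = +28.33639°
Δφ = -6.2053°,  Δλ = 7.8347°
a = sin²(Δφ/2) + cos φ₁ cos φ₂ sin²(Δλ/2) = 0.006276
c = 2·arcsin(√a) = 0.158609 rad = 9.0876°
d = R·c = 6378.14 × 0.158609 = 1011.6 km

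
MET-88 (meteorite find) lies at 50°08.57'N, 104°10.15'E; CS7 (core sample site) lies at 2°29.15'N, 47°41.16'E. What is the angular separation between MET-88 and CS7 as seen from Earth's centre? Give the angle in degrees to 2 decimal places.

MET-88: φ = +50.14283°, λ = +104.16917°
CS7: φ = +2.48583°, λ = +47.68600°
Δφ = -47.6570°,  Δλ = -56.4832°
a = sin²(Δφ/2) + cos φ₁ cos φ₂ sin²(Δλ/2) = 0.306579
c = 2·arcsin(√a) = 1.173592 rad = 67.2419°

67.24°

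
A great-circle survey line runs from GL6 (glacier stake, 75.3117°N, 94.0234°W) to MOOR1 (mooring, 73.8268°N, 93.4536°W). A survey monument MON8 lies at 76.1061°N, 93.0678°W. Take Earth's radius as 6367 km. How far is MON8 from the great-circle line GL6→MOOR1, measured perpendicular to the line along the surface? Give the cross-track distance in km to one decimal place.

34.8 km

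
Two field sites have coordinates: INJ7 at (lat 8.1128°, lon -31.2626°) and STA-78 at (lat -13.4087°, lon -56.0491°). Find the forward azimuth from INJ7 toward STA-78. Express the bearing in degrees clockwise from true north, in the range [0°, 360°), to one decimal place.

Δλ = -24.7865°
y = sin Δλ · cos φ₂ = -0.407810
x = cos φ₁ sin φ₂ − sin φ₁ cos φ₂ cos Δλ = -0.354204
θ = atan2(y, x) = -130.9760° → 229.0240° (mod 360°)

229.0°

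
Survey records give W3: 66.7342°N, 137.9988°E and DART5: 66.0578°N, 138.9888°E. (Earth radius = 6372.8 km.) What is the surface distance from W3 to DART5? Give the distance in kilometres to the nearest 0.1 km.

Δφ = -0.6764°,  Δλ = 0.9900°
a = sin²(Δφ/2) + cos φ₁ cos φ₂ sin²(Δλ/2) = 0.000047
c = 2·arcsin(√a) = 0.013683 rad = 0.7840°
d = R·c = 6372.8 × 0.013683 = 87.2 km

87.2 km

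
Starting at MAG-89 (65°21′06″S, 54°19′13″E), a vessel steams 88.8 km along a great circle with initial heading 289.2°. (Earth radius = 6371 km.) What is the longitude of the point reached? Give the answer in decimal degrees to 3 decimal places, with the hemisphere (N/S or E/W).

MAG-89: φ = -65.35167°, λ = +54.32028°
δ = d/R = 88.8/6371 = 0.013938 rad
φ₂ = arcsin(sin φ₁ cos δ + cos φ₁ sin δ cos θ)
   = arcsin(-0.90888·0.99990 + 0.41705·0.01394·0.32887) = -65.07833°
λ₂ = λ₁ + atan2(sin θ sin δ cos φ₁, cos δ − sin φ₁ sin φ₂) = 52.53026°

52.530°E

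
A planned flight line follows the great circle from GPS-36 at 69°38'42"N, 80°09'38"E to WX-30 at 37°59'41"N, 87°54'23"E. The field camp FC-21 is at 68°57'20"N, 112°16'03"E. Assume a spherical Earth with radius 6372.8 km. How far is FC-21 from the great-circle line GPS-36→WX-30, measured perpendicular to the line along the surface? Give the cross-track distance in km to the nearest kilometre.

1250 km

GPS-36: φ = +69.64500°, λ = +80.16056°
WX-30: φ = +37.99472°, λ = +87.90639°
FC-21: φ = +68.95556°, λ = +112.26750°
δ₁₃ = central angle GPS-36→FC-21 = 0.196149 rad  (haversine)
θ₁₃ = bearing GPS-36→FC-21 = 78.319°,  θ₁₂ = bearing GPS-36→WX-30 = 168.412°
dₓₜ = R·arcsin(sin δ₁₃ · sin(θ₁₃ − θ₁₂)) = 6372.8·arcsin(0.19489·sin(-90.093°)) = -1250.019 km
|dₓₜ| = 1250.019 km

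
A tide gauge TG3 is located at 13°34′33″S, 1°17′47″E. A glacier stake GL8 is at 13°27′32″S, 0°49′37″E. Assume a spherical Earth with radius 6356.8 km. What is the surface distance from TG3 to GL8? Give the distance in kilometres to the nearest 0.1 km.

52.3 km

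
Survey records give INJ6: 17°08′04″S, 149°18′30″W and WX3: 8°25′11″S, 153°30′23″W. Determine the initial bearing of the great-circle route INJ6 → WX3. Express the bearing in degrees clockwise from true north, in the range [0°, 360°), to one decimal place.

334.3°

INJ6: φ = -17.13444°, λ = -149.30833°
WX3: φ = -8.41972°, λ = -153.50639°
Δλ = -4.1981°
y = sin Δλ · cos φ₂ = -0.072415
x = cos φ₁ sin φ₂ − sin φ₁ cos φ₂ cos Δλ = 0.150733
θ = atan2(y, x) = -25.6606° → 334.3394° (mod 360°)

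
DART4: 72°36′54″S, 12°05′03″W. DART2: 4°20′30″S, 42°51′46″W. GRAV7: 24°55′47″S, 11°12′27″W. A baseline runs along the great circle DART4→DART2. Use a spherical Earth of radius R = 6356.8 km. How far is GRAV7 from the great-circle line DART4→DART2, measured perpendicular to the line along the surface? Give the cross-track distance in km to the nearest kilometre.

DART4: φ = -72.61500°, λ = -12.08417°
DART2: φ = -4.34167°, λ = -42.86278°
GRAV7: φ = -24.92972°, λ = -11.20750°
δ₁₃ = central angle DART4→GRAV7 = 0.832308 rad  (haversine)
θ₁₃ = bearing DART4→GRAV7 = 1.075°,  θ₁₂ = bearing DART4→DART2 = 327.304°
dₓₜ = R·arcsin(sin δ₁₃ · sin(θ₁₃ − θ₁₂)) = 6356.8·arcsin(0.73949·sin(-326.229°)) = 2692.849 km
|dₓₜ| = 2692.849 km

2693 km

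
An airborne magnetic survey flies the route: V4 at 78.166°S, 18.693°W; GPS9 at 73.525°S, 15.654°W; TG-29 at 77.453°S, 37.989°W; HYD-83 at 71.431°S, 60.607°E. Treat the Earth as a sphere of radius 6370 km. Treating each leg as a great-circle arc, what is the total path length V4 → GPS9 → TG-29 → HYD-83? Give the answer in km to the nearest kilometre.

V4→GPS9: c = 0.082005 rad, d = 522.37 km
GPS9→TG-29: c = 0.118146 rad, d = 752.59 km
TG-29→HYD-83: c = 0.415382 rad, d = 2645.98 km
Total = 522.37 + 752.59 + 2645.98 = 3920.95 km

3921 km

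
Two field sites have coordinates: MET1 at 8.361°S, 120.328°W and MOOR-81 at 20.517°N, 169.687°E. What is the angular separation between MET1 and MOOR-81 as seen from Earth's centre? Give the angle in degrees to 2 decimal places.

74.56°

Δφ = 28.8780°,  Δλ = -69.9850°
a = sin²(Δφ/2) + cos φ₁ cos φ₂ sin²(Δλ/2) = 0.366908
c = 2·arcsin(√a) = 1.301364 rad = 74.5626°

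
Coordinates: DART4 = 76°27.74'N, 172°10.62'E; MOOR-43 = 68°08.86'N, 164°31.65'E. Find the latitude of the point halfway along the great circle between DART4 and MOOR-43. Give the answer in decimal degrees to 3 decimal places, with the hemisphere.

DART4: φ = +76.46233°, λ = +172.17700°
MOOR-43: φ = +68.14767°, λ = +164.52750°
Bx = cos φ₂ cos Δλ = 0.368903,  By = cos φ₂ sin Δλ = -0.049547
φₘ = atan2(sin φ₁ + sin φ₂, √((cos φ₁ + Bx)² + By²)) = 72.34004°
λₘ = λ₁ + atan2(By, cos φ₁ + Bx) = 167.47964°

72.340°N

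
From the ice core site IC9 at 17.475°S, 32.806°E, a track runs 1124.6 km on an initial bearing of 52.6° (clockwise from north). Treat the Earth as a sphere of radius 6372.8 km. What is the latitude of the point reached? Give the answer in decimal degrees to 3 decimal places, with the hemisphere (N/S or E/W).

11.182°S

δ = d/R = 1124.6/6372.8 = 0.176469 rad
φ₂ = arcsin(sin φ₁ cos δ + cos φ₁ sin δ cos θ)
   = arcsin(-0.30029·0.98447 + 0.95385·0.17555·0.60738) = -11.18162°
λ₂ = λ₁ + atan2(sin θ sin δ cos φ₁, cos δ − sin φ₁ sin φ₂) = 40.97894°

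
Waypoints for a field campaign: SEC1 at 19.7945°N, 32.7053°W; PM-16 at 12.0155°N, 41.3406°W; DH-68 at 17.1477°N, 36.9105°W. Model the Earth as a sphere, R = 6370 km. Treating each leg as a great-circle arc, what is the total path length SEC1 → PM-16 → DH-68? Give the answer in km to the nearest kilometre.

2008 km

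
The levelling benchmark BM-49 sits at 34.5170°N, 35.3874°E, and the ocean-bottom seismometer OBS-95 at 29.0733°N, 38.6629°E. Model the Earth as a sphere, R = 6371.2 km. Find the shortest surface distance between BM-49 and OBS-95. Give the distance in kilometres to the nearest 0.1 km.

Δφ = -5.4437°,  Δλ = 3.2755°
a = sin²(Δφ/2) + cos φ₁ cos φ₂ sin²(Δλ/2) = 0.002843
c = 2·arcsin(√a) = 0.106695 rad = 6.1132°
d = R·c = 6371.2 × 0.106695 = 679.8 km

679.8 km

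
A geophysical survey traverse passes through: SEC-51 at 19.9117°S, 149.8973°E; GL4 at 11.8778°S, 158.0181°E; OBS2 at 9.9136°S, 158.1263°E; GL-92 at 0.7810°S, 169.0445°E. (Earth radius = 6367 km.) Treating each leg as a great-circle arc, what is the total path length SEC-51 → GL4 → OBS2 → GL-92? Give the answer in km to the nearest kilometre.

3040 km

SEC-51→GL4: c = 0.195455 rad, d = 1244.46 km
GL4→OBS2: c = 0.034332 rad, d = 218.59 km
OBS2→GL-92: c = 0.247638 rad, d = 1576.71 km
Total = 1244.46 + 218.59 + 1576.71 = 3039.76 km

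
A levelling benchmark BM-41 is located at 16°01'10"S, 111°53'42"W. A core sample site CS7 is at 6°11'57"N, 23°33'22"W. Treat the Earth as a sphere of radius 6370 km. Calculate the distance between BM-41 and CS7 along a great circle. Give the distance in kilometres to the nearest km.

10019 km

BM-41: φ = -16.01944°, λ = -111.89500°
CS7: φ = +6.19917°, λ = -23.55611°
Δφ = 22.2186°,  Δλ = 88.3389°
a = sin²(Δφ/2) + cos φ₁ cos φ₂ sin²(Δλ/2) = 0.501050
c = 2·arcsin(√a) = 1.572897 rad = 90.1204°
d = R·c = 6370 × 1.572897 = 10019.4 km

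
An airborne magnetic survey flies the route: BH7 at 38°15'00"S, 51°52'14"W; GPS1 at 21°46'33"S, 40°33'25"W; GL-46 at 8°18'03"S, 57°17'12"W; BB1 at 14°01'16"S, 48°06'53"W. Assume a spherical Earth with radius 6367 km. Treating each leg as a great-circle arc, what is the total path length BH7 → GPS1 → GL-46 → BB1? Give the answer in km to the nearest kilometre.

BH7: φ = -38.25000°, λ = -51.87056°
GPS1: φ = -21.77583°, λ = -40.55694°
GL-46: φ = -8.30083°, λ = -57.28667°
BB1: φ = -14.02111°, λ = -48.11472°
BH7→GPS1: c = 0.333885 rad, d = 2125.84 km
GPS1→GL-46: c = 0.366528 rad, d = 2333.69 km
GL-46→BB1: c = 0.186033 rad, d = 1184.47 km
Total = 2125.84 + 2333.69 + 1184.47 = 5644.00 km

5644 km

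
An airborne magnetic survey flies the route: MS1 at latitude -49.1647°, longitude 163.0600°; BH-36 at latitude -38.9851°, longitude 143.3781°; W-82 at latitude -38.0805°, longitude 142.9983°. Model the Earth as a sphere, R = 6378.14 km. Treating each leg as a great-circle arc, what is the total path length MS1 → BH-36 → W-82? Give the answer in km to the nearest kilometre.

2036 km

MS1→BH-36: c = 0.302604 rad, d = 1930.05 km
BH-36→W-82: c = 0.016618 rad, d = 105.99 km
Total = 1930.05 + 105.99 = 2036.04 km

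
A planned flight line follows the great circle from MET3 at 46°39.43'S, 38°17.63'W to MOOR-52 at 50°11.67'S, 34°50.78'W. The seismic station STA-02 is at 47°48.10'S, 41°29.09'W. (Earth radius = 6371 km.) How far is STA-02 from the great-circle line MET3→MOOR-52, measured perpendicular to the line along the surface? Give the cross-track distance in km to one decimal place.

272.2 km

MET3: φ = -46.65717°, λ = -38.29383°
MOOR-52: φ = -50.19450°, λ = -34.84633°
STA-02: φ = -47.80167°, λ = -41.48483°
δ₁₃ = central angle MET3→STA-02 = 0.042766 rad  (haversine)
θ₁₃ = bearing MET3→STA-02 = 240.993°,  θ₁₂ = bearing MET3→MOOR-52 = 148.386°
dₓₜ = R·arcsin(sin δ₁₃ · sin(θ₁₃ − θ₁₂)) = 6371·arcsin(0.04275·sin(92.607°)) = 272.178 km
|dₓₜ| = 272.178 km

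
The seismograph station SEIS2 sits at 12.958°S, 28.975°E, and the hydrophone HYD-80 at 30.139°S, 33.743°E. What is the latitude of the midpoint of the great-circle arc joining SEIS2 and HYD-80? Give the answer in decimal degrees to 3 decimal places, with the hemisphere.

21.565°S

Bx = cos φ₂ cos Δλ = 0.861817,  By = cos φ₂ sin Δλ = 0.071884
φₘ = atan2(sin φ₁ + sin φ₂, √((cos φ₁ + Bx)² + By²)) = -21.56539°
λₘ = λ₁ + atan2(By, cos φ₁ + Bx) = 31.21670°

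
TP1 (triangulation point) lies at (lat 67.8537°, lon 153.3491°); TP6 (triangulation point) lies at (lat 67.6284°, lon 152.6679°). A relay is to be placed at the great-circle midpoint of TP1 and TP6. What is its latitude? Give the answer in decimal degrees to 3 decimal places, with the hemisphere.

Bx = cos φ₂ cos Δλ = 0.380585,  By = cos φ₂ sin Δλ = -0.004525
φₘ = atan2(sin φ₁ + sin φ₂, √((cos φ₁ + Bx)² + By²)) = 67.74140°
λₘ = λ₁ + atan2(By, cos φ₁ + Bx) = 153.00686°

67.741°N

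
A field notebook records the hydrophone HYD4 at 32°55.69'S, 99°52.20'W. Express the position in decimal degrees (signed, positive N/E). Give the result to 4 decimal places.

lat: 32.9282° S → -32.9282°
lon: 99.8700° W → -99.8700°

-32.9282°, -99.8700°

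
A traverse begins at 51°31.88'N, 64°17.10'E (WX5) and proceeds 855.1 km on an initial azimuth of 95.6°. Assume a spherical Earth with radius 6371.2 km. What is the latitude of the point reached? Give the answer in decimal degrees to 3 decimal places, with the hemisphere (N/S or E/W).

WX5: φ = +51.53133°, λ = +64.28500°
δ = d/R = 855.1/6371.2 = 0.134213 rad
φ₂ = arcsin(sin φ₁ cos δ + cos φ₁ sin δ cos θ)
   = arcsin(0.78295·0.99101 + 0.62209·0.13381·-0.09758) = 50.15534°
λ₂ = λ₁ + atan2(sin θ sin δ cos φ₁, cos δ − sin φ₁ sin φ₂) = 76.28147°

50.155°N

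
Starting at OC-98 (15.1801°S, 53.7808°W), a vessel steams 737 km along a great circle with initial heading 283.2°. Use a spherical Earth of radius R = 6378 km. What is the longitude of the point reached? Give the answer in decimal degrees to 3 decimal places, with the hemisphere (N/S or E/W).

60.412°W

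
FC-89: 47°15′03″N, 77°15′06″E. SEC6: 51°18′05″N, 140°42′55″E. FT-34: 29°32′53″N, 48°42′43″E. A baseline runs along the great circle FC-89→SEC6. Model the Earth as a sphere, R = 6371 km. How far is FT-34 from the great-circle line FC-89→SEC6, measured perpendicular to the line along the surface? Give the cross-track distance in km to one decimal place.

FC-89: φ = +47.25083°, λ = +77.25167°
SEC6: φ = +51.30139°, λ = +140.71528°
FT-34: φ = +29.54806°, λ = +48.71194°
δ₁₃ = central angle FC-89→FT-34 = 0.493053 rad  (haversine)
θ₁₃ = bearing FC-89→FT-34 = 241.417°,  θ₁₂ = bearing FC-89→SEC6 = 59.870°
dₓₜ = R·arcsin(sin δ₁₃ · sin(θ₁₃ − θ₁₂)) = 6371·arcsin(0.47332·sin(181.547°)) = -81.388 km
|dₓₜ| = 81.388 km

81.4 km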